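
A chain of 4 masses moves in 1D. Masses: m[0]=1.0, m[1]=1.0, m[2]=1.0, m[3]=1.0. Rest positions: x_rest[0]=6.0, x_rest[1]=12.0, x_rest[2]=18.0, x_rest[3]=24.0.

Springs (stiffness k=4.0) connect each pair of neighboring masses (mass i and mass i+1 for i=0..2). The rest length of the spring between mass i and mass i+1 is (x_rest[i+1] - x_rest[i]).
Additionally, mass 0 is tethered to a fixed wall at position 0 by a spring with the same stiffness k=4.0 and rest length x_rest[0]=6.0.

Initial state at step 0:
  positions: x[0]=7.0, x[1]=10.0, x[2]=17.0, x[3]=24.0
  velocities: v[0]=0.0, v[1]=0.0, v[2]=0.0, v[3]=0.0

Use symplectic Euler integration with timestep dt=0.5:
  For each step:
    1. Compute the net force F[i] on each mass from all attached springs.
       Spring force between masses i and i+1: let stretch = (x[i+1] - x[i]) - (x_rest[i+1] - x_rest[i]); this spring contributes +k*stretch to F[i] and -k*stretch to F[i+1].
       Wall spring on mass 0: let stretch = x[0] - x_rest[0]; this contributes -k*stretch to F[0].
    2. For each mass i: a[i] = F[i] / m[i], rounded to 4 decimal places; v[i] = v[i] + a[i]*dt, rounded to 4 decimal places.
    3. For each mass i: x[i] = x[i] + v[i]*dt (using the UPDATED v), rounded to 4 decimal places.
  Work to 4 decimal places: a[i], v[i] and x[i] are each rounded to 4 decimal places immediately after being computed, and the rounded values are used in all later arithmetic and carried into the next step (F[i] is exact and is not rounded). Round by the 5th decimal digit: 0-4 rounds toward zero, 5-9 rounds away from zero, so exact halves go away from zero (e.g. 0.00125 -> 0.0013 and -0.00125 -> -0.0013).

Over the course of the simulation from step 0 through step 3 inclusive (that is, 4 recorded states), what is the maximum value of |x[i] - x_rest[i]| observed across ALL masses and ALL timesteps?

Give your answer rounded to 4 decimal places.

Answer: 3.0000

Derivation:
Step 0: x=[7.0000 10.0000 17.0000 24.0000] v=[0.0000 0.0000 0.0000 0.0000]
Step 1: x=[3.0000 14.0000 17.0000 23.0000] v=[-8.0000 8.0000 0.0000 -2.0000]
Step 2: x=[7.0000 10.0000 20.0000 22.0000] v=[8.0000 -8.0000 6.0000 -2.0000]
Step 3: x=[7.0000 13.0000 15.0000 25.0000] v=[0.0000 6.0000 -10.0000 6.0000]
Max displacement = 3.0000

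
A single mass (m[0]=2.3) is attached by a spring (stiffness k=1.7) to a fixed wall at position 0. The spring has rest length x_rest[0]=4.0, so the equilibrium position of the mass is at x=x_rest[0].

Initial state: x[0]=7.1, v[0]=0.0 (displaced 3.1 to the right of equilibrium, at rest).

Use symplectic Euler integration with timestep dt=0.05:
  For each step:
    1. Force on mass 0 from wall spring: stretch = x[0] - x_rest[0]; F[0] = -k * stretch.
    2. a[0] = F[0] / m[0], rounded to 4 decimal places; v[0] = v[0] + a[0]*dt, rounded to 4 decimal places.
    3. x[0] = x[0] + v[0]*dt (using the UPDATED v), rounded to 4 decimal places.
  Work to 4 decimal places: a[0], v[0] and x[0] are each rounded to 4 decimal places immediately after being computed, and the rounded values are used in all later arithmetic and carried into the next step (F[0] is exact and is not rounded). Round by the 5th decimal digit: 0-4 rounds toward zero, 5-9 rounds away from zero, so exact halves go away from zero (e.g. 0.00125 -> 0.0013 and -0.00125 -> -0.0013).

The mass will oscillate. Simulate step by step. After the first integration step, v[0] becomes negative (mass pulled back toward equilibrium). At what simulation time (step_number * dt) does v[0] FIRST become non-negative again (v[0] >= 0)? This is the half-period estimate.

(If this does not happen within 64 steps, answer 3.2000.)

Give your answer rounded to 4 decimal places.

Step 0: x=[7.1000] v=[0.0000]
Step 1: x=[7.0943] v=[-0.1146]
Step 2: x=[7.0829] v=[-0.2290]
Step 3: x=[7.0658] v=[-0.3429]
Step 4: x=[7.0430] v=[-0.4562]
Step 5: x=[7.0146] v=[-0.5687]
Step 6: x=[6.9806] v=[-0.6801]
Step 7: x=[6.9411] v=[-0.7903]
Step 8: x=[6.8962] v=[-0.8990]
Step 9: x=[6.8459] v=[-1.0060]
Step 10: x=[6.7903] v=[-1.1112]
Step 11: x=[6.7296] v=[-1.2143]
Step 12: x=[6.6638] v=[-1.3152]
Step 13: x=[6.5931] v=[-1.4136]
Step 14: x=[6.5176] v=[-1.5094]
Step 15: x=[6.4375] v=[-1.6024]
Step 16: x=[6.3529] v=[-1.6925]
Step 17: x=[6.2639] v=[-1.7795]
Step 18: x=[6.1707] v=[-1.8632]
Step 19: x=[6.0735] v=[-1.9434]
Step 20: x=[5.9725] v=[-2.0200]
Step 21: x=[5.8679] v=[-2.0929]
Step 22: x=[5.7598] v=[-2.1619]
Step 23: x=[5.6485] v=[-2.2269]
Step 24: x=[5.5341] v=[-2.2878]
Step 25: x=[5.4169] v=[-2.3445]
Step 26: x=[5.2971] v=[-2.3969]
Step 27: x=[5.1749] v=[-2.4448]
Step 28: x=[5.0505] v=[-2.4882]
Step 29: x=[4.9242] v=[-2.5270]
Step 30: x=[4.7961] v=[-2.5612]
Step 31: x=[4.6666] v=[-2.5906]
Step 32: x=[4.5358] v=[-2.6152]
Step 33: x=[4.4041] v=[-2.6350]
Step 34: x=[4.2716] v=[-2.6499]
Step 35: x=[4.1386] v=[-2.6599]
Step 36: x=[4.0054] v=[-2.6650]
Step 37: x=[3.8721] v=[-2.6652]
Step 38: x=[3.7391] v=[-2.6605]
Step 39: x=[3.6066] v=[-2.6509]
Step 40: x=[3.4748] v=[-2.6364]
Step 41: x=[3.3440] v=[-2.6170]
Step 42: x=[3.2144] v=[-2.5928]
Step 43: x=[3.0862] v=[-2.5638]
Step 44: x=[2.9597] v=[-2.5300]
Step 45: x=[2.8351] v=[-2.4916]
Step 46: x=[2.7127] v=[-2.4486]
Step 47: x=[2.5927] v=[-2.4010]
Step 48: x=[2.4753] v=[-2.3490]
Step 49: x=[2.3607] v=[-2.2927]
Step 50: x=[2.2491] v=[-2.2321]
Step 51: x=[2.1407] v=[-2.1674]
Step 52: x=[2.0358] v=[-2.0987]
Step 53: x=[1.9345] v=[-2.0261]
Step 54: x=[1.8370] v=[-1.9498]
Step 55: x=[1.7435] v=[-1.8699]
Step 56: x=[1.6542] v=[-1.7865]
Step 57: x=[1.5692] v=[-1.6998]
Step 58: x=[1.4887] v=[-1.6100]
Step 59: x=[1.4128] v=[-1.5172]
Step 60: x=[1.3417] v=[-1.4216]
Step 61: x=[1.2755] v=[-1.3234]
Step 62: x=[1.2144] v=[-1.2227]
Step 63: x=[1.1584] v=[-1.1198]
Step 64: x=[1.1077] v=[-1.0148]
v[0] did not become non-negative within 64 steps; using fallback time=3.2000

Answer: 3.2000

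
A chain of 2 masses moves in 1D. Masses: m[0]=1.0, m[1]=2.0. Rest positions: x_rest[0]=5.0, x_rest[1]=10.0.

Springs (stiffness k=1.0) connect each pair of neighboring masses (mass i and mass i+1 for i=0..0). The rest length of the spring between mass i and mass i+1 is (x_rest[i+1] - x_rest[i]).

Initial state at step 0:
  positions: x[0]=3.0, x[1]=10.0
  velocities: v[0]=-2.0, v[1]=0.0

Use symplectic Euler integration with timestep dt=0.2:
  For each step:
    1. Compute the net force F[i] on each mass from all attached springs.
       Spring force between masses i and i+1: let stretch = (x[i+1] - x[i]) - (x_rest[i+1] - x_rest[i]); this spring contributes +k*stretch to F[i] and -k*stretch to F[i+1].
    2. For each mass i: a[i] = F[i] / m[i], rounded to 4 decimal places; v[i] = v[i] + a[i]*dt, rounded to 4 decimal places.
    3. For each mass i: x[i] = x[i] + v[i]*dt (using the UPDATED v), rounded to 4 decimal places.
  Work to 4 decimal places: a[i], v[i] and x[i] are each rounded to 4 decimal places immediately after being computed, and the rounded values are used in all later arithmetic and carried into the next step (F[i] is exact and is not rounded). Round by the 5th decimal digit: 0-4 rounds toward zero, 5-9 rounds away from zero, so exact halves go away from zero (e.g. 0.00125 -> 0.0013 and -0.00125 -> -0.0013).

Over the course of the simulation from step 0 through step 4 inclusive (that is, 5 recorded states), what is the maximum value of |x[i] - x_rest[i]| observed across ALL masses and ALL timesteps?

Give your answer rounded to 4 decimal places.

Step 0: x=[3.0000 10.0000] v=[-2.0000 0.0000]
Step 1: x=[2.6800 9.9600] v=[-1.6000 -0.2000]
Step 2: x=[2.4512 9.8744] v=[-1.1440 -0.4280]
Step 3: x=[2.3193 9.7403] v=[-0.6594 -0.6703]
Step 4: x=[2.2843 9.5578] v=[-0.1752 -0.9124]
Max displacement = 2.7157

Answer: 2.7157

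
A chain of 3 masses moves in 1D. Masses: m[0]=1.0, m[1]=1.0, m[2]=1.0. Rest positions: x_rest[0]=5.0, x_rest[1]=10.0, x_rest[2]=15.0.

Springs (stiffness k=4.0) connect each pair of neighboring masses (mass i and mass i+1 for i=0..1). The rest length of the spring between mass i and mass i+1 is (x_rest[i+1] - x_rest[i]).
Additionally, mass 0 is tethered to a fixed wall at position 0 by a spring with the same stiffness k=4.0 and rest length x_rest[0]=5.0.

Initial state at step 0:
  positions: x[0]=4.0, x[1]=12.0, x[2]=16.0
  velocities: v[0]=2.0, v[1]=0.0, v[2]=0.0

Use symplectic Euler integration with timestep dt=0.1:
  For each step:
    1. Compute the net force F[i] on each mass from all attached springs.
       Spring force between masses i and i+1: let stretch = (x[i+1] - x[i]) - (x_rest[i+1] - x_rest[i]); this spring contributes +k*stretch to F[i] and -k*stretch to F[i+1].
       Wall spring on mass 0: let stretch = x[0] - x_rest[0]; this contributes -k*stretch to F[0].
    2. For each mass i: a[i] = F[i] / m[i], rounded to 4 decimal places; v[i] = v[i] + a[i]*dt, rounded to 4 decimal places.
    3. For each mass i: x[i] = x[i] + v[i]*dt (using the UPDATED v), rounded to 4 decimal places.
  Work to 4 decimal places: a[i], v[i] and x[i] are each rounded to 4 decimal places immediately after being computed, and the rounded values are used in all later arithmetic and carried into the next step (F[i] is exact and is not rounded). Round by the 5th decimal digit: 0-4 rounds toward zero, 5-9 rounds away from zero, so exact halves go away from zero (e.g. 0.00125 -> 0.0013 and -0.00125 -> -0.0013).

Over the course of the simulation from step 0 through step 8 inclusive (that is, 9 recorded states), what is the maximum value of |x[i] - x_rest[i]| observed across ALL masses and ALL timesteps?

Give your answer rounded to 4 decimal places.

Answer: 2.2889

Derivation:
Step 0: x=[4.0000 12.0000 16.0000] v=[2.0000 0.0000 0.0000]
Step 1: x=[4.3600 11.8400 16.0400] v=[3.6000 -1.6000 0.4000]
Step 2: x=[4.8448 11.5488 16.1120] v=[4.8480 -2.9120 0.7200]
Step 3: x=[5.4040 11.1720 16.2015] v=[5.5917 -3.7683 0.8947]
Step 4: x=[5.9777 10.7656 16.2898] v=[5.7373 -4.0637 0.8829]
Step 5: x=[6.5038 10.3887 16.3571] v=[5.2614 -3.7692 0.6732]
Step 6: x=[6.9252 10.0951 16.3857] v=[4.2138 -2.9358 0.2858]
Step 7: x=[7.1964 9.9264 16.3627] v=[2.7117 -1.6875 -0.2304]
Step 8: x=[7.2889 9.9059 16.2822] v=[0.9251 -0.2050 -0.8049]
Max displacement = 2.2889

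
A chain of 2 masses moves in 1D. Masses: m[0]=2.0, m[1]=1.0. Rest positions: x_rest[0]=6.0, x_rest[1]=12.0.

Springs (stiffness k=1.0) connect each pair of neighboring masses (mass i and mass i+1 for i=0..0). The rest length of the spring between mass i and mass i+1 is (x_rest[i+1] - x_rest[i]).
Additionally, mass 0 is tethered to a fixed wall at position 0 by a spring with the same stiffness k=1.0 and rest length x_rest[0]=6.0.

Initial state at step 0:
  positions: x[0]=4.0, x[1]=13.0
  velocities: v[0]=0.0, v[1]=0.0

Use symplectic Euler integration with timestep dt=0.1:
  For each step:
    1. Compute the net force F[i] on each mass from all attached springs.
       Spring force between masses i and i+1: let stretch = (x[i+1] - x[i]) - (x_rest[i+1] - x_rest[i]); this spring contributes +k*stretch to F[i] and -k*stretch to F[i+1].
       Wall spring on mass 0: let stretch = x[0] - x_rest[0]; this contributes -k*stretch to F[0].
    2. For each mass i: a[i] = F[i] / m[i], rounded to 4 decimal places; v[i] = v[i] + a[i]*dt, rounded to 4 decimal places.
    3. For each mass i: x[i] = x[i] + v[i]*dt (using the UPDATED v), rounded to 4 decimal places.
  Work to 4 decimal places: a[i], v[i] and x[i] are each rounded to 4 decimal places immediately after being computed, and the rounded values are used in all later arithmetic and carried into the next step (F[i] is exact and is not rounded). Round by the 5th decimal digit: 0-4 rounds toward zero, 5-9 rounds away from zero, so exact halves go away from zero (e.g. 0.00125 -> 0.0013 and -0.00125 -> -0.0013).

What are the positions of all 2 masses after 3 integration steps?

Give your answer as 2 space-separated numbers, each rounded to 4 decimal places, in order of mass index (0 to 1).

Step 0: x=[4.0000 13.0000] v=[0.0000 0.0000]
Step 1: x=[4.0250 12.9700] v=[0.2500 -0.3000]
Step 2: x=[4.0746 12.9106] v=[0.4960 -0.5945]
Step 3: x=[4.1480 12.8228] v=[0.7341 -0.8781]

Answer: 4.1480 12.8228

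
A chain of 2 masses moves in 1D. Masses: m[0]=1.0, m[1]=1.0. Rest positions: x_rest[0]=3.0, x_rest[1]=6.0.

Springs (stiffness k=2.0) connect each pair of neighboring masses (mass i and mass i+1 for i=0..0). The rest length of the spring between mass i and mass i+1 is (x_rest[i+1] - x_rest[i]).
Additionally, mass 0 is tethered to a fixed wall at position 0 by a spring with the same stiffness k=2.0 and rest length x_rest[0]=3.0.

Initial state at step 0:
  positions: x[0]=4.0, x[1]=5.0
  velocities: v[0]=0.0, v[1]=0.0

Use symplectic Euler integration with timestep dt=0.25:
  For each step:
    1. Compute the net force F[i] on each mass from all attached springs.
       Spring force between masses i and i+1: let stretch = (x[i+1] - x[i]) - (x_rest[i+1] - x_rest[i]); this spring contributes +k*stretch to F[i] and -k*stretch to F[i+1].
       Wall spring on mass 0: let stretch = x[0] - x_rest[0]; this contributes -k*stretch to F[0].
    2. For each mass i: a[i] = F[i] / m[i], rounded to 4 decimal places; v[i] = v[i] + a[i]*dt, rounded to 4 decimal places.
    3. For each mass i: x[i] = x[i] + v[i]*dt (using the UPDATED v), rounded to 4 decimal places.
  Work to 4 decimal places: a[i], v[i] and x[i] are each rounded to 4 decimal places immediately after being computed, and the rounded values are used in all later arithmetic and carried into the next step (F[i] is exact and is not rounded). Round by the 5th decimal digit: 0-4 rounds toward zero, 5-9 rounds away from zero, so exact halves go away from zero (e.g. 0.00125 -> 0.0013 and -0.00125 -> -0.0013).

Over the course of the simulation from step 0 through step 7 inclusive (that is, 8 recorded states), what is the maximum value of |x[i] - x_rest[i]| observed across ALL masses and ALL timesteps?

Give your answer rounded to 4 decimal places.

Step 0: x=[4.0000 5.0000] v=[0.0000 0.0000]
Step 1: x=[3.6250 5.2500] v=[-1.5000 1.0000]
Step 2: x=[3.0000 5.6719] v=[-2.5000 1.6875]
Step 3: x=[2.3340 6.1348] v=[-2.6641 1.8516]
Step 4: x=[1.8513 6.4976] v=[-1.9307 1.4512]
Step 5: x=[1.7180 6.6546] v=[-0.5332 0.6281]
Step 6: x=[1.9870 6.5696] v=[1.0761 -0.3402]
Step 7: x=[2.5805 6.2867] v=[2.3739 -1.1315]
Max displacement = 1.2820

Answer: 1.2820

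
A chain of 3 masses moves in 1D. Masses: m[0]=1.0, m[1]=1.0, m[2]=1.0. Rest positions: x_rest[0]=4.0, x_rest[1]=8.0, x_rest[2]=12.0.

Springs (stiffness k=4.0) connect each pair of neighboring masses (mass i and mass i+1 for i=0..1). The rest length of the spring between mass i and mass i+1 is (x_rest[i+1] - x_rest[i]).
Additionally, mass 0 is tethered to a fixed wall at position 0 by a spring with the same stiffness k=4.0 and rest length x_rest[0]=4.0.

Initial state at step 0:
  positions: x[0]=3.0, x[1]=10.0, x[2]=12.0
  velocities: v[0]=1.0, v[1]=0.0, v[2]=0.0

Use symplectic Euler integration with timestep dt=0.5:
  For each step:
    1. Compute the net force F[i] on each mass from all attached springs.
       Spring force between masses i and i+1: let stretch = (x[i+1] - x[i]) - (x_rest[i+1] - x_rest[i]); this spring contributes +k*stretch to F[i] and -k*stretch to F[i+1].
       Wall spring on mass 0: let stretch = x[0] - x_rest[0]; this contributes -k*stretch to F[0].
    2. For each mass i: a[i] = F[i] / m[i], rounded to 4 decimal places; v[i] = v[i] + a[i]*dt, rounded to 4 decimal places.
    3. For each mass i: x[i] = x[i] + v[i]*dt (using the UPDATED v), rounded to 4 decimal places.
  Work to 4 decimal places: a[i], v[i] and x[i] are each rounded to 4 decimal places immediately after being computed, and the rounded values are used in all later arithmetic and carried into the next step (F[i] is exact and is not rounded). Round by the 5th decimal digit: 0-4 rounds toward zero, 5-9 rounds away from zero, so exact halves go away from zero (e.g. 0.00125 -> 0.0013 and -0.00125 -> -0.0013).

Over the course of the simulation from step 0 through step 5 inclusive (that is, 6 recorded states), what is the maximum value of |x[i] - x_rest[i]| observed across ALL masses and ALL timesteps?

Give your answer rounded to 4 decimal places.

Step 0: x=[3.0000 10.0000 12.0000] v=[1.0000 0.0000 0.0000]
Step 1: x=[7.5000 5.0000 14.0000] v=[9.0000 -10.0000 4.0000]
Step 2: x=[2.0000 11.5000 11.0000] v=[-11.0000 13.0000 -6.0000]
Step 3: x=[4.0000 8.0000 12.5000] v=[4.0000 -7.0000 3.0000]
Step 4: x=[6.0000 5.0000 13.5000] v=[4.0000 -6.0000 2.0000]
Step 5: x=[1.0000 11.5000 10.0000] v=[-10.0000 13.0000 -7.0000]
Max displacement = 3.5000

Answer: 3.5000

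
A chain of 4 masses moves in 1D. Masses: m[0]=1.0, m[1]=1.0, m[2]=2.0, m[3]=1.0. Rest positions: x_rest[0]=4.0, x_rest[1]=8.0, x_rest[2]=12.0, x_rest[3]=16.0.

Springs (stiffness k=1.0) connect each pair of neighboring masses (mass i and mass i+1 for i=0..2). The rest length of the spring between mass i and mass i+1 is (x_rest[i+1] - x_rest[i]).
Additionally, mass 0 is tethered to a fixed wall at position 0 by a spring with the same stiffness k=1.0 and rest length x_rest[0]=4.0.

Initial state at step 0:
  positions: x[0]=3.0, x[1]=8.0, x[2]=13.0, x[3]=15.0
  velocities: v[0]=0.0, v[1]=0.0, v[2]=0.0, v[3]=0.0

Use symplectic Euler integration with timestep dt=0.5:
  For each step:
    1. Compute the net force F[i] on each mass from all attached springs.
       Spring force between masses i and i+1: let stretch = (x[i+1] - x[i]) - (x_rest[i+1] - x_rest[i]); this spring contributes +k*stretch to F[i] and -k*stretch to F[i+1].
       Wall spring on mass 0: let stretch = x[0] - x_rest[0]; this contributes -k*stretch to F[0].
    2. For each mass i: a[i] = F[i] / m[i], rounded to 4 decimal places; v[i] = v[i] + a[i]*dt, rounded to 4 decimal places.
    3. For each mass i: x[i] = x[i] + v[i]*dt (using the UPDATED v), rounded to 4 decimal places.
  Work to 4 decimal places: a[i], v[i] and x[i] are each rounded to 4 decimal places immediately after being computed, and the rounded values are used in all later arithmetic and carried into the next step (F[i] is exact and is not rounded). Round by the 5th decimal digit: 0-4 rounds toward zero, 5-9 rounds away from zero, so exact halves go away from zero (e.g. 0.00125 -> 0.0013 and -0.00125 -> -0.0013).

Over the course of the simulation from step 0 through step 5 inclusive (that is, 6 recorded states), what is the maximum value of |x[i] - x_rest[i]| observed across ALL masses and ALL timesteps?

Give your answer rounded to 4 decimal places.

Answer: 1.3361

Derivation:
Step 0: x=[3.0000 8.0000 13.0000 15.0000] v=[0.0000 0.0000 0.0000 0.0000]
Step 1: x=[3.5000 8.0000 12.6250 15.5000] v=[1.0000 0.0000 -0.7500 1.0000]
Step 2: x=[4.2500 8.0313 12.0313 16.2813] v=[1.5000 0.0625 -1.1875 1.5625]
Step 3: x=[4.8829 8.1173 11.4688 17.0001] v=[1.2657 0.1719 -1.1250 1.4375]
Step 4: x=[5.1037 8.2326 11.1788 17.3361] v=[0.4415 0.2305 -0.5801 0.6719]
Step 5: x=[4.8308 8.3022 11.2902 17.1327] v=[-0.5459 0.1392 0.2227 -0.4068]
Max displacement = 1.3361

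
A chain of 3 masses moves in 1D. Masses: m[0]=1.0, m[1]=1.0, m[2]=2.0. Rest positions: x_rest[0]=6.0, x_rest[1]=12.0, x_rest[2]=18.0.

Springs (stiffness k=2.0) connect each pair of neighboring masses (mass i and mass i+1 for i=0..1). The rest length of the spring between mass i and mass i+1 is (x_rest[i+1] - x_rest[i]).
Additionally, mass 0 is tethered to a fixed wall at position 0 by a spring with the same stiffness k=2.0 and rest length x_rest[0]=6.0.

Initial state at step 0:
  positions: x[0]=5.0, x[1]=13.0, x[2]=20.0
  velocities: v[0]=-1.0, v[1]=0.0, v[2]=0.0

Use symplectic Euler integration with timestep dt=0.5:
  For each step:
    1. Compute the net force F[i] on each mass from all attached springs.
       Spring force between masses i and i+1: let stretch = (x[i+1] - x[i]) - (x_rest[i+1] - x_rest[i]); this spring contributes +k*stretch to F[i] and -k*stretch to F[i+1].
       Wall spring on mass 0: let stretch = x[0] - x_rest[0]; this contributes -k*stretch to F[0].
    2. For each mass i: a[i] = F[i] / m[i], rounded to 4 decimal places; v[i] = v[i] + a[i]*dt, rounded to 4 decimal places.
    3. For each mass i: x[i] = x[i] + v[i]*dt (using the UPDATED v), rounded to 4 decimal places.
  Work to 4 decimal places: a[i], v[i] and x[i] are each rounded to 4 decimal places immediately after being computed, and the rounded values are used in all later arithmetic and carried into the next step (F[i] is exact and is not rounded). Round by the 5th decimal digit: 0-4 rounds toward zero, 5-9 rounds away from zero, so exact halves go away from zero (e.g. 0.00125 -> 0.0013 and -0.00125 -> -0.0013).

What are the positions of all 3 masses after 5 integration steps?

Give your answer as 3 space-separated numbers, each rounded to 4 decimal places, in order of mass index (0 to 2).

Step 0: x=[5.0000 13.0000 20.0000] v=[-1.0000 0.0000 0.0000]
Step 1: x=[6.0000 12.5000 19.7500] v=[2.0000 -1.0000 -0.5000]
Step 2: x=[7.2500 12.3750 19.1875] v=[2.5000 -0.2500 -1.1250]
Step 3: x=[7.4375 13.0938 18.4219] v=[0.3750 1.4375 -1.5313]
Step 4: x=[6.7344 13.6485 17.8242] v=[-1.4062 1.1093 -1.1954]
Step 5: x=[6.1212 12.8340 17.6826] v=[-1.2265 -1.6291 -0.2833]

Answer: 6.1212 12.8340 17.6826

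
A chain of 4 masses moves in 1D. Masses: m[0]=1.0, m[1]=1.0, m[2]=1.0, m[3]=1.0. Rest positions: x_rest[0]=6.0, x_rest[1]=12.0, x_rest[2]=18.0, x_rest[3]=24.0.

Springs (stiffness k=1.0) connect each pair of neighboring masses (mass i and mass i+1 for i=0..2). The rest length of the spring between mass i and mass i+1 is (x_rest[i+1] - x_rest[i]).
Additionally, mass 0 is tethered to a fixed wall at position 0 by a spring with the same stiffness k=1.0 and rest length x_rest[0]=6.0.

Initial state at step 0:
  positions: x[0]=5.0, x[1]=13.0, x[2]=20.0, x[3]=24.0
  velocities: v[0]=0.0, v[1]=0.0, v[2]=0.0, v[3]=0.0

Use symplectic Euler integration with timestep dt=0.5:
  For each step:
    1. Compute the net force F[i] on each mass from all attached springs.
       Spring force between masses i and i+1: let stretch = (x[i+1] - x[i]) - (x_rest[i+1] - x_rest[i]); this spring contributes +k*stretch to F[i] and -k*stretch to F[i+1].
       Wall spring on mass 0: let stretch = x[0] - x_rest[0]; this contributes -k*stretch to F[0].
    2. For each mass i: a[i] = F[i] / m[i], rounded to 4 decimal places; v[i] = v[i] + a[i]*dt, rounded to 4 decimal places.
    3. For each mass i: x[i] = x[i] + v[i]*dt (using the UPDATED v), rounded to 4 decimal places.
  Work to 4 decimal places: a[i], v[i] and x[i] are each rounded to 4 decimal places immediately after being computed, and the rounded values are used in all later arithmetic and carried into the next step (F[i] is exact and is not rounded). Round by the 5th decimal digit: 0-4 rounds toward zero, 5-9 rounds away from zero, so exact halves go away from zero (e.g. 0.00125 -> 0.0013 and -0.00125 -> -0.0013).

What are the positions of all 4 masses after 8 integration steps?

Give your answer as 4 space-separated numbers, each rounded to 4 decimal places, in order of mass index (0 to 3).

Step 0: x=[5.0000 13.0000 20.0000 24.0000] v=[0.0000 0.0000 0.0000 0.0000]
Step 1: x=[5.7500 12.7500 19.2500 24.5000] v=[1.5000 -0.5000 -1.5000 1.0000]
Step 2: x=[6.8125 12.3750 18.1875 25.1875] v=[2.1250 -0.7500 -2.1250 1.3750]
Step 3: x=[7.5625 12.0625 17.4219 25.6250] v=[1.5000 -0.6250 -1.5313 0.8750]
Step 4: x=[7.5469 11.9649 17.3672 25.5117] v=[-0.0313 -0.1953 -0.1095 -0.2266]
Step 5: x=[6.7490 12.1134 17.9980 24.8623] v=[-1.5958 0.2969 1.2616 -1.2989]
Step 6: x=[5.6050 12.3919 18.8738 23.9968] v=[-2.2881 0.5570 1.7515 -1.7311]
Step 7: x=[4.7564 12.5942 19.4099 23.3505] v=[-1.6972 0.4045 1.0721 -1.2926]
Step 8: x=[4.6782 12.5409 19.2272 23.2191] v=[-0.1565 -0.1066 -0.3655 -0.2629]

Answer: 4.6782 12.5409 19.2272 23.2191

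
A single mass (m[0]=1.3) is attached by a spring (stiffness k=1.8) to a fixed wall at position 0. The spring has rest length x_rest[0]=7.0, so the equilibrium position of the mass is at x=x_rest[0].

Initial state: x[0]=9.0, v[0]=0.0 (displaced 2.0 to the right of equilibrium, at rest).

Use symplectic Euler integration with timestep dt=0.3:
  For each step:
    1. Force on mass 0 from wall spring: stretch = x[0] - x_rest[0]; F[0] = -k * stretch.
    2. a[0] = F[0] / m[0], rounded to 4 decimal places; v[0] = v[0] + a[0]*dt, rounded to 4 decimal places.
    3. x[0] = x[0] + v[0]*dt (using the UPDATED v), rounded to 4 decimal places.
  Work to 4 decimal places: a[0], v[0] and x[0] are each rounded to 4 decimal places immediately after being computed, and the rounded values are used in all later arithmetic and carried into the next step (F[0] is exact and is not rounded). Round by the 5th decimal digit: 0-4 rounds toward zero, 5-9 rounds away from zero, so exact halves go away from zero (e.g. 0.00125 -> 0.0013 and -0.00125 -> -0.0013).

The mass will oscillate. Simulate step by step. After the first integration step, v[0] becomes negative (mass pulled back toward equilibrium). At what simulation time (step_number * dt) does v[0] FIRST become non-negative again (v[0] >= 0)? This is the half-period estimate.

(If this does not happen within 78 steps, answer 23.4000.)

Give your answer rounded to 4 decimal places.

Step 0: x=[9.0000] v=[0.0000]
Step 1: x=[8.7508] v=[-0.8308]
Step 2: x=[8.2834] v=[-1.5581]
Step 3: x=[7.6560] v=[-2.0912]
Step 4: x=[6.9469] v=[-2.3637]
Step 5: x=[6.2444] v=[-2.3417]
Step 6: x=[5.6361] v=[-2.0278]
Step 7: x=[5.1977] v=[-1.4613]
Step 8: x=[4.9839] v=[-0.7127]
Step 9: x=[5.0213] v=[0.1248]
First v>=0 after going negative at step 9, time=2.7000

Answer: 2.7000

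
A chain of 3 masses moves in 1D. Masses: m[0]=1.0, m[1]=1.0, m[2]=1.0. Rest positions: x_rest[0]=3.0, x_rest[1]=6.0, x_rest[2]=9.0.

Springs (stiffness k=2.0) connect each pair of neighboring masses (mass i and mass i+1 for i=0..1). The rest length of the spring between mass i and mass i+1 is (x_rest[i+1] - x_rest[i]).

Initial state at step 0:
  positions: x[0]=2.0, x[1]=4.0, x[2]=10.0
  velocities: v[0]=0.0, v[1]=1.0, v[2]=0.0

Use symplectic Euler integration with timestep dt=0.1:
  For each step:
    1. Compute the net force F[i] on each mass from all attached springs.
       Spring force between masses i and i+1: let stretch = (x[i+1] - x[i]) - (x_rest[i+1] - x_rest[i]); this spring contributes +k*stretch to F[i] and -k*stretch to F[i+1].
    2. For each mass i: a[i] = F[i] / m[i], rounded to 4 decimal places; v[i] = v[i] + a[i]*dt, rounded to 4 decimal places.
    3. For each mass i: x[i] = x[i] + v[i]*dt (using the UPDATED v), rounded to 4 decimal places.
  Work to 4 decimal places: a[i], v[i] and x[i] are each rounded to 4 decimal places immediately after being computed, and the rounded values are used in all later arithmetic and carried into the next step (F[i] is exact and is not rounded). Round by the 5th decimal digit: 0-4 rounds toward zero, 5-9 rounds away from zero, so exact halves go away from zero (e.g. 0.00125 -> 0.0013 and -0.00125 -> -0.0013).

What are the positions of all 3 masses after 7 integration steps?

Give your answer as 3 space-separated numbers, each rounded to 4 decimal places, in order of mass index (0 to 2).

Answer: 1.7625 6.1974 8.7400

Derivation:
Step 0: x=[2.0000 4.0000 10.0000] v=[0.0000 1.0000 0.0000]
Step 1: x=[1.9800 4.1800 9.9400] v=[-0.2000 1.8000 -0.6000]
Step 2: x=[1.9440 4.4312 9.8248] v=[-0.3600 2.5120 -1.1520]
Step 3: x=[1.8977 4.7405 9.6617] v=[-0.4626 3.0933 -1.6307]
Step 4: x=[1.8483 5.0914 9.4602] v=[-0.4940 3.5090 -2.0149]
Step 5: x=[1.8038 5.4648 9.2313] v=[-0.4454 3.7341 -2.2887]
Step 6: x=[1.7725 5.8403 8.9871] v=[-0.3132 3.7552 -2.4420]
Step 7: x=[1.7625 6.1974 8.7400] v=[-0.0996 3.5710 -2.4714]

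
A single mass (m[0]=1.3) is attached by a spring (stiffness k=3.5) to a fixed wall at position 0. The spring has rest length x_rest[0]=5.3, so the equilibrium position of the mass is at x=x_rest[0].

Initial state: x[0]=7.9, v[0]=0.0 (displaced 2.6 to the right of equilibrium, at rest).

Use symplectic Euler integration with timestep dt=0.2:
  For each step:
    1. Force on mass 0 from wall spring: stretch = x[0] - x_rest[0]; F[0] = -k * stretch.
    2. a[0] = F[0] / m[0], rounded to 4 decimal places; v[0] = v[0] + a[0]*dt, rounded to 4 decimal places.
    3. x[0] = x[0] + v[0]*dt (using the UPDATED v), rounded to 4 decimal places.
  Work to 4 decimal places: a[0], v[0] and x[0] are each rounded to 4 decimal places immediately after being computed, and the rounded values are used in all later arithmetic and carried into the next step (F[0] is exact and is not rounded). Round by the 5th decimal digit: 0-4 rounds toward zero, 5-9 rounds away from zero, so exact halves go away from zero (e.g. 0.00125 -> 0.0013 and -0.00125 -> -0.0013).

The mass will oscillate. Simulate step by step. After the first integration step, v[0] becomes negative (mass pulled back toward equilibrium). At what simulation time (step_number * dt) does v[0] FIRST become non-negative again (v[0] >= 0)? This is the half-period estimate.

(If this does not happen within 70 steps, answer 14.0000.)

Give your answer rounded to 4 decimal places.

Step 0: x=[7.9000] v=[0.0000]
Step 1: x=[7.6200] v=[-1.4000]
Step 2: x=[7.0902] v=[-2.6492]
Step 3: x=[6.3676] v=[-3.6132]
Step 4: x=[5.5300] v=[-4.1881]
Step 5: x=[4.6676] v=[-4.3119]
Step 6: x=[3.8733] v=[-3.9714]
Step 7: x=[3.2327] v=[-3.2032]
Step 8: x=[2.8147] v=[-2.0900]
Step 9: x=[2.6643] v=[-0.7518]
Step 10: x=[2.7978] v=[0.6674]
First v>=0 after going negative at step 10, time=2.0000

Answer: 2.0000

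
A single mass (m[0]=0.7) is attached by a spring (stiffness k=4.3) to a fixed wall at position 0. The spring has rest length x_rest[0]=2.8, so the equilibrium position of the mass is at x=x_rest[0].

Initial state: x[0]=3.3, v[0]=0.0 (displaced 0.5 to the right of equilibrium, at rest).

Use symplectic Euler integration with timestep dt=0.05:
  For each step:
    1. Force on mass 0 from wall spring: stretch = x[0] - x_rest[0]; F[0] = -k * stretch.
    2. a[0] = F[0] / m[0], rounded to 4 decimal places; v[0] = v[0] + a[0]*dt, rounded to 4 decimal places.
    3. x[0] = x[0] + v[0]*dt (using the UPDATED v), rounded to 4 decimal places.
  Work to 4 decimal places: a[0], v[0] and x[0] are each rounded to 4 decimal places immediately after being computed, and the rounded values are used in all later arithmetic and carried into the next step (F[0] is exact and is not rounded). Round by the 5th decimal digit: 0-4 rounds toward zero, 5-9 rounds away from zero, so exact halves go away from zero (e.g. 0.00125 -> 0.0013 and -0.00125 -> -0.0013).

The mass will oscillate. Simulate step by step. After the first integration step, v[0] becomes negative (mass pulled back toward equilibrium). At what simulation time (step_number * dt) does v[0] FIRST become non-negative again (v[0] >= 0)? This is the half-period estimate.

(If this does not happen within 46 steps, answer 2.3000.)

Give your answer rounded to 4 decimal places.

Answer: 1.3000

Derivation:
Step 0: x=[3.3000] v=[0.0000]
Step 1: x=[3.2923] v=[-0.1536]
Step 2: x=[3.2771] v=[-0.3048]
Step 3: x=[3.2545] v=[-0.4513]
Step 4: x=[3.2250] v=[-0.5909]
Step 5: x=[3.1889] v=[-0.7214]
Step 6: x=[3.1469] v=[-0.8409]
Step 7: x=[3.0995] v=[-0.9475]
Step 8: x=[3.0475] v=[-1.0395]
Step 9: x=[2.9917] v=[-1.1155]
Step 10: x=[2.9330] v=[-1.1744]
Step 11: x=[2.8722] v=[-1.2153]
Step 12: x=[2.8103] v=[-1.2375]
Step 13: x=[2.7483] v=[-1.2407]
Step 14: x=[2.6871] v=[-1.2248]
Step 15: x=[2.6276] v=[-1.1901]
Step 16: x=[2.5707] v=[-1.1372]
Step 17: x=[2.5174] v=[-1.0668]
Step 18: x=[2.4684] v=[-0.9800]
Step 19: x=[2.4245] v=[-0.8782]
Step 20: x=[2.3864] v=[-0.7629]
Step 21: x=[2.3546] v=[-0.6359]
Step 22: x=[2.3296] v=[-0.4991]
Step 23: x=[2.3119] v=[-0.3546]
Step 24: x=[2.3017] v=[-0.2047]
Step 25: x=[2.2991] v=[-0.0517]
Step 26: x=[2.3042] v=[0.1022]
First v>=0 after going negative at step 26, time=1.3000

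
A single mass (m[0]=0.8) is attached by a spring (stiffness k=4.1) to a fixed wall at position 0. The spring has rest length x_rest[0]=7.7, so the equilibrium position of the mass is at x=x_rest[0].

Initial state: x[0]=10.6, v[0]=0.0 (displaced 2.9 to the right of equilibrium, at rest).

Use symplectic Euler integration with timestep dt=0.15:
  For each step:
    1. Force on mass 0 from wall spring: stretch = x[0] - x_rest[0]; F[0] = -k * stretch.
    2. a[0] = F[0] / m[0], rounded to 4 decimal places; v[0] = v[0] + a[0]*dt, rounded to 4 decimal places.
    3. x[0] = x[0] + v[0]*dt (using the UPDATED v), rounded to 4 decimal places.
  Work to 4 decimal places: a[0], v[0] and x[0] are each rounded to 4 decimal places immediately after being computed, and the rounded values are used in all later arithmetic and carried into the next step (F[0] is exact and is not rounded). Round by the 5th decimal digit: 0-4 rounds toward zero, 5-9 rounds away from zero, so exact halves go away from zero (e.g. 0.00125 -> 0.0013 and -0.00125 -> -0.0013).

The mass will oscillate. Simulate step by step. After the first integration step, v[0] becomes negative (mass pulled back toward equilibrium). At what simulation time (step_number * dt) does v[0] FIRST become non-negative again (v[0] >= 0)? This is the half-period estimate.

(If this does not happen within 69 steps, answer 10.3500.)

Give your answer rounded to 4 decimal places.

Step 0: x=[10.6000] v=[0.0000]
Step 1: x=[10.2656] v=[-2.2294]
Step 2: x=[9.6353] v=[-4.2017]
Step 3: x=[8.7819] v=[-5.6895]
Step 4: x=[7.8037] v=[-6.5212]
Step 5: x=[6.8136] v=[-6.6009]
Step 6: x=[5.9257] v=[-5.9195]
Step 7: x=[5.2424] v=[-4.5555]
Step 8: x=[4.8425] v=[-2.6662]
Step 9: x=[4.7721] v=[-0.4695]
Step 10: x=[5.0393] v=[1.7813]
First v>=0 after going negative at step 10, time=1.5000

Answer: 1.5000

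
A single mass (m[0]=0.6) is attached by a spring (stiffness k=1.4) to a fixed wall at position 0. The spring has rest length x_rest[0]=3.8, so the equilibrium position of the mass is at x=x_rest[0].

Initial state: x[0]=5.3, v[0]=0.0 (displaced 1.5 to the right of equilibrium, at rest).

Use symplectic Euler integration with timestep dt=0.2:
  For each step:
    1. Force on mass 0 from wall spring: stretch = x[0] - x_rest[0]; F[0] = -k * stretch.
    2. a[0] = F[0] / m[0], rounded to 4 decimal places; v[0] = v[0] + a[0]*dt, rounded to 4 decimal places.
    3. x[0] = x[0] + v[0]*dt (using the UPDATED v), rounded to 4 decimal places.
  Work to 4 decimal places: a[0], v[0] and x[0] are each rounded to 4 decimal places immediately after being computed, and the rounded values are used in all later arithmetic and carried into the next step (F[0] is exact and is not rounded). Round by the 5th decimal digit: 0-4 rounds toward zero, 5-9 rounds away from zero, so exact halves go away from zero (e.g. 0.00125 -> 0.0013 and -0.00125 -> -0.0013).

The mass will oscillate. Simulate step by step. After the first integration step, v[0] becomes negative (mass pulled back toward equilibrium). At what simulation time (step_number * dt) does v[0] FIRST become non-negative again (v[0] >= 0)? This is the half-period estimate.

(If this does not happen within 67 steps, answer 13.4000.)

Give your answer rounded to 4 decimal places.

Answer: 2.2000

Derivation:
Step 0: x=[5.3000] v=[0.0000]
Step 1: x=[5.1600] v=[-0.7000]
Step 2: x=[4.8931] v=[-1.3347]
Step 3: x=[4.5241] v=[-1.8448]
Step 4: x=[4.0876] v=[-2.1827]
Step 5: x=[3.6242] v=[-2.3169]
Step 6: x=[3.1772] v=[-2.2349]
Step 7: x=[2.7883] v=[-1.9443]
Step 8: x=[2.4939] v=[-1.4722]
Step 9: x=[2.3214] v=[-0.8627]
Step 10: x=[2.2869] v=[-0.1727]
Step 11: x=[2.3936] v=[0.5334]
First v>=0 after going negative at step 11, time=2.2000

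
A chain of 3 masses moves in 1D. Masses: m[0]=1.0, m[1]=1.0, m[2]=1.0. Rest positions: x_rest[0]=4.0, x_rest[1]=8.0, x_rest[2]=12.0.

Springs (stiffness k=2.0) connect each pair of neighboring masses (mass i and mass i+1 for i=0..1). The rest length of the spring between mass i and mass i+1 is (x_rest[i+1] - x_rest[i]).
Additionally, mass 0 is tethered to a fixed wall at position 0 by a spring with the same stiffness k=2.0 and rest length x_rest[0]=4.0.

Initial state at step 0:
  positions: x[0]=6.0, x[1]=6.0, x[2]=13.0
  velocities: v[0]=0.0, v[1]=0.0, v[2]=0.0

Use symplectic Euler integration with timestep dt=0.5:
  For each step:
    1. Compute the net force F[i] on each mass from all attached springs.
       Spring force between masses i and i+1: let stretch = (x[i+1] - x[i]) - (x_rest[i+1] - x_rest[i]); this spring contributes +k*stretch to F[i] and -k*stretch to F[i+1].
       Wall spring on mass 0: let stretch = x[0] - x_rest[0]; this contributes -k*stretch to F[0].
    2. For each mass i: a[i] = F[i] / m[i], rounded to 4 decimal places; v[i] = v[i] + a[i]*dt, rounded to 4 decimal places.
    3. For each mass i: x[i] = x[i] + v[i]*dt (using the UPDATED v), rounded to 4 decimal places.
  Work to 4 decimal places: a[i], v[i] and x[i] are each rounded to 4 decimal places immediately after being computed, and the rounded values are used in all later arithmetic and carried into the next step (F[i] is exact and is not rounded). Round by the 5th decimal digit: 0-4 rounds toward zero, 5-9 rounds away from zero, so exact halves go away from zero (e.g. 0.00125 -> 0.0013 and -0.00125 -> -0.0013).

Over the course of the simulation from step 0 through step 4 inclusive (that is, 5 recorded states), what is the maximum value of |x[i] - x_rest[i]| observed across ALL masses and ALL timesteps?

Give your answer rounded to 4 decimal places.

Answer: 2.8750

Derivation:
Step 0: x=[6.0000 6.0000 13.0000] v=[0.0000 0.0000 0.0000]
Step 1: x=[3.0000 9.5000 11.5000] v=[-6.0000 7.0000 -3.0000]
Step 2: x=[1.7500 10.7500 11.0000] v=[-2.5000 2.5000 -1.0000]
Step 3: x=[4.1250 7.6250 12.3750] v=[4.7500 -6.2500 2.7500]
Step 4: x=[6.1875 5.1250 13.3750] v=[4.1250 -5.0000 2.0000]
Max displacement = 2.8750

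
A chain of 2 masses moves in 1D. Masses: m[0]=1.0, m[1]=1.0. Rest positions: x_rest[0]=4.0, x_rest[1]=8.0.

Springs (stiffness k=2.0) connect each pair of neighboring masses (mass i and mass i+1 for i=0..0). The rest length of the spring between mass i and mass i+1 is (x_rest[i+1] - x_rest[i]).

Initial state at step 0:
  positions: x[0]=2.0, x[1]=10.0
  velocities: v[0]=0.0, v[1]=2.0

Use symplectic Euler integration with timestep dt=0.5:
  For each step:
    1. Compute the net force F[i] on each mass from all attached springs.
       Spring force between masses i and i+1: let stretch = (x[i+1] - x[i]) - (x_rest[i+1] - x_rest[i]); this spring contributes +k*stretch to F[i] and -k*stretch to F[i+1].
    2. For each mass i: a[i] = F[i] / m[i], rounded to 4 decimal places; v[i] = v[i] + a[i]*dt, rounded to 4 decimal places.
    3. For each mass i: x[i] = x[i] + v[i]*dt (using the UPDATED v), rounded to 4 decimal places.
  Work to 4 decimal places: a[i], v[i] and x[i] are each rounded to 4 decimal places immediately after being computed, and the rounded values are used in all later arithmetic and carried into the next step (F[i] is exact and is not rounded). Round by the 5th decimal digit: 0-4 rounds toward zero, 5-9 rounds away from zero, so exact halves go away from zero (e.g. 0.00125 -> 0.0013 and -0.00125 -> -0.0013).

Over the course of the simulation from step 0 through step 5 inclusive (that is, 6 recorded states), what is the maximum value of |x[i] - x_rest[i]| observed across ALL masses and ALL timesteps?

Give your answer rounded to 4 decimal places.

Answer: 4.0000

Derivation:
Step 0: x=[2.0000 10.0000] v=[0.0000 2.0000]
Step 1: x=[4.0000 9.0000] v=[4.0000 -2.0000]
Step 2: x=[6.5000 7.5000] v=[5.0000 -3.0000]
Step 3: x=[7.5000 7.5000] v=[2.0000 0.0000]
Step 4: x=[6.5000 9.5000] v=[-2.0000 4.0000]
Step 5: x=[5.0000 12.0000] v=[-3.0000 5.0000]
Max displacement = 4.0000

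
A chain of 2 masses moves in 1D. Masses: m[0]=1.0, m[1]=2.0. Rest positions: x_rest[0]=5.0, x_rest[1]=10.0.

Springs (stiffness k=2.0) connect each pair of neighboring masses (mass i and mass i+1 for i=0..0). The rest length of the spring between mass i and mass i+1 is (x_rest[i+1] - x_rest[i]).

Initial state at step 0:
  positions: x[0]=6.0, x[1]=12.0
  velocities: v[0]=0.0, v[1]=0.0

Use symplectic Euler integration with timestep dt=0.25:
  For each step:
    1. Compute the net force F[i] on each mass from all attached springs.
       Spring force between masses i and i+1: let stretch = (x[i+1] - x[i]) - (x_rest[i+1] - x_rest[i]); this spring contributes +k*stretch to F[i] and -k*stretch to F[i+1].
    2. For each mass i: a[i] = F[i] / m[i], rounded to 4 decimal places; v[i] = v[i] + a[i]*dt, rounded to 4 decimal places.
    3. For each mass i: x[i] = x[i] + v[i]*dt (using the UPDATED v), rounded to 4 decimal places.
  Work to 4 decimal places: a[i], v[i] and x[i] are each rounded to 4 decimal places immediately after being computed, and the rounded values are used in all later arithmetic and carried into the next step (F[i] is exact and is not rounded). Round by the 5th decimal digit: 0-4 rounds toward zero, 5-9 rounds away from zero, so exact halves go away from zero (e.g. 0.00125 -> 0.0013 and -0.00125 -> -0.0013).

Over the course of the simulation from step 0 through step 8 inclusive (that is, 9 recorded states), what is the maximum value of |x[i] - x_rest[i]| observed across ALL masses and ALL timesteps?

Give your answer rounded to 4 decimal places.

Answer: 2.3437

Derivation:
Step 0: x=[6.0000 12.0000] v=[0.0000 0.0000]
Step 1: x=[6.1250 11.9375] v=[0.5000 -0.2500]
Step 2: x=[6.3516 11.8242] v=[0.9063 -0.4531]
Step 3: x=[6.6373 11.6814] v=[1.1426 -0.5713]
Step 4: x=[6.9285 11.5358] v=[1.1647 -0.5823]
Step 5: x=[7.1706 11.4148] v=[0.9684 -0.4841]
Step 6: x=[7.3182 11.3410] v=[0.5905 -0.2952]
Step 7: x=[7.3437 11.3283] v=[0.1019 -0.0509]
Step 8: x=[7.2423 11.3791] v=[-0.4058 0.2030]
Max displacement = 2.3437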